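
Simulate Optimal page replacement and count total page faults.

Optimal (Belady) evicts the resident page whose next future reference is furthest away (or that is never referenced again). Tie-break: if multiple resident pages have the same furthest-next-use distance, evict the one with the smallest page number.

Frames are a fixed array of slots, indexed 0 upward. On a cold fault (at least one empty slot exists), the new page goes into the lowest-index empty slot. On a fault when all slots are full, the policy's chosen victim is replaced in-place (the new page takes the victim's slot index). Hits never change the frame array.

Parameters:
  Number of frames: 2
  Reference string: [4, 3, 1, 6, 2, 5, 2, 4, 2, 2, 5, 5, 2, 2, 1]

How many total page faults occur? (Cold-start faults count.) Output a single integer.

Step 0: ref 4 → FAULT, frames=[4,-]
Step 1: ref 3 → FAULT, frames=[4,3]
Step 2: ref 1 → FAULT (evict 3), frames=[4,1]
Step 3: ref 6 → FAULT (evict 1), frames=[4,6]
Step 4: ref 2 → FAULT (evict 6), frames=[4,2]
Step 5: ref 5 → FAULT (evict 4), frames=[5,2]
Step 6: ref 2 → HIT, frames=[5,2]
Step 7: ref 4 → FAULT (evict 5), frames=[4,2]
Step 8: ref 2 → HIT, frames=[4,2]
Step 9: ref 2 → HIT, frames=[4,2]
Step 10: ref 5 → FAULT (evict 4), frames=[5,2]
Step 11: ref 5 → HIT, frames=[5,2]
Step 12: ref 2 → HIT, frames=[5,2]
Step 13: ref 2 → HIT, frames=[5,2]
Step 14: ref 1 → FAULT (evict 2), frames=[5,1]
Total faults: 9

Answer: 9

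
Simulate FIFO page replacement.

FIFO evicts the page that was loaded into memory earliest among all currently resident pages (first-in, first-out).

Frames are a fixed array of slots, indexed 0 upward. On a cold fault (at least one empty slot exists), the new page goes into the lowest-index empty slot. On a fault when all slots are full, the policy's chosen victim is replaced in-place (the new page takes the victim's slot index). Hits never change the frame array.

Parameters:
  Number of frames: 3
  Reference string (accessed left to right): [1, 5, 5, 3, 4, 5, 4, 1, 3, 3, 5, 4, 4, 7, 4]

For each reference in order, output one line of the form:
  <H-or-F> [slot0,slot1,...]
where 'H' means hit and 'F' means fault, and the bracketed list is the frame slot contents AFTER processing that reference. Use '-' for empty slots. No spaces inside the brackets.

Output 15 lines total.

F [1,-,-]
F [1,5,-]
H [1,5,-]
F [1,5,3]
F [4,5,3]
H [4,5,3]
H [4,5,3]
F [4,1,3]
H [4,1,3]
H [4,1,3]
F [4,1,5]
H [4,1,5]
H [4,1,5]
F [7,1,5]
F [7,4,5]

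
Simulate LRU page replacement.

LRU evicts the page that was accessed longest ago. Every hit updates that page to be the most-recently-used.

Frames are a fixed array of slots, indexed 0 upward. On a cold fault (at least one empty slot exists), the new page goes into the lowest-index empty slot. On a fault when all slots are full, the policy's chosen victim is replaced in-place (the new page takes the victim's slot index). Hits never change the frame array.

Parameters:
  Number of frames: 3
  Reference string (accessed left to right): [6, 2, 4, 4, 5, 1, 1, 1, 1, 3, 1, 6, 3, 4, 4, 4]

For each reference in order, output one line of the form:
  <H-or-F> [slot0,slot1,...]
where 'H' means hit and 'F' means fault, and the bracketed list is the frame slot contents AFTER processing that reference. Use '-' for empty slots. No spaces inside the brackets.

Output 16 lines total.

F [6,-,-]
F [6,2,-]
F [6,2,4]
H [6,2,4]
F [5,2,4]
F [5,1,4]
H [5,1,4]
H [5,1,4]
H [5,1,4]
F [5,1,3]
H [5,1,3]
F [6,1,3]
H [6,1,3]
F [6,4,3]
H [6,4,3]
H [6,4,3]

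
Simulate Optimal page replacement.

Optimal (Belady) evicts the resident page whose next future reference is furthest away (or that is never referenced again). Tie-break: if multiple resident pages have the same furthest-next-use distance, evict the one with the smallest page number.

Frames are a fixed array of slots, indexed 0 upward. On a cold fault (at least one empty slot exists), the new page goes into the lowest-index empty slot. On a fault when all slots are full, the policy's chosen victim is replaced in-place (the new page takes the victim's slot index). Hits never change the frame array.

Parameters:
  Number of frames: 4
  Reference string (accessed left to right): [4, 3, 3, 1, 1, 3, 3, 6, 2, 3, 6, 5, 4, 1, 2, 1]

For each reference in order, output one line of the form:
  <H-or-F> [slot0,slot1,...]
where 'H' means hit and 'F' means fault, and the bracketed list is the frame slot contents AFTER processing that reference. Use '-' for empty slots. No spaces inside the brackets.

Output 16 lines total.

F [4,-,-,-]
F [4,3,-,-]
H [4,3,-,-]
F [4,3,1,-]
H [4,3,1,-]
H [4,3,1,-]
H [4,3,1,-]
F [4,3,1,6]
F [4,3,2,6]
H [4,3,2,6]
H [4,3,2,6]
F [4,5,2,6]
H [4,5,2,6]
F [1,5,2,6]
H [1,5,2,6]
H [1,5,2,6]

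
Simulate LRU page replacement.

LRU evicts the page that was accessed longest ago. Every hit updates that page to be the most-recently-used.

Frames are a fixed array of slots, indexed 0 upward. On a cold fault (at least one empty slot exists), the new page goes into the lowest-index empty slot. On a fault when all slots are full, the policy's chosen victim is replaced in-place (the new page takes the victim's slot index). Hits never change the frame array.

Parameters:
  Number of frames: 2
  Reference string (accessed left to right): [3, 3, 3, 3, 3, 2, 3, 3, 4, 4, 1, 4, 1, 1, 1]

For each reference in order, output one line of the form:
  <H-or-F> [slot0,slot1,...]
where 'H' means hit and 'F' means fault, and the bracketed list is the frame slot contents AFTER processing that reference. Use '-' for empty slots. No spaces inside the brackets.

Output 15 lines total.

F [3,-]
H [3,-]
H [3,-]
H [3,-]
H [3,-]
F [3,2]
H [3,2]
H [3,2]
F [3,4]
H [3,4]
F [1,4]
H [1,4]
H [1,4]
H [1,4]
H [1,4]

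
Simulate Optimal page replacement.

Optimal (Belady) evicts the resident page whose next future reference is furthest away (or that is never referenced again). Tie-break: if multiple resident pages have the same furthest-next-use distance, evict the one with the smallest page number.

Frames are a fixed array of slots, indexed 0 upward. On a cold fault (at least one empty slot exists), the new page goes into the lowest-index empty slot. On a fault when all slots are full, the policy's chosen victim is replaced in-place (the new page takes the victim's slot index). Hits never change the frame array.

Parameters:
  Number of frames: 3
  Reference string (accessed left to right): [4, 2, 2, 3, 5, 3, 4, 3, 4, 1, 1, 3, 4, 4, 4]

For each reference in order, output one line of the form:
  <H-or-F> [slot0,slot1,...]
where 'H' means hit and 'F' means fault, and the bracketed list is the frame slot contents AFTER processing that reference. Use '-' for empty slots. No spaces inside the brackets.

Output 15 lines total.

F [4,-,-]
F [4,2,-]
H [4,2,-]
F [4,2,3]
F [4,5,3]
H [4,5,3]
H [4,5,3]
H [4,5,3]
H [4,5,3]
F [4,1,3]
H [4,1,3]
H [4,1,3]
H [4,1,3]
H [4,1,3]
H [4,1,3]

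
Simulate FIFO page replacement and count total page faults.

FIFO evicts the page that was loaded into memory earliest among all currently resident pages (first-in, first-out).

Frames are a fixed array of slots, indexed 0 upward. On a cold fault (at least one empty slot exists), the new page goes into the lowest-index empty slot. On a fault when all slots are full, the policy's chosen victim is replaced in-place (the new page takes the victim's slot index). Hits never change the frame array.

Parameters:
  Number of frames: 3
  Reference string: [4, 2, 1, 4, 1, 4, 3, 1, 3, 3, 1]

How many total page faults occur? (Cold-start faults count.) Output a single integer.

Step 0: ref 4 → FAULT, frames=[4,-,-]
Step 1: ref 2 → FAULT, frames=[4,2,-]
Step 2: ref 1 → FAULT, frames=[4,2,1]
Step 3: ref 4 → HIT, frames=[4,2,1]
Step 4: ref 1 → HIT, frames=[4,2,1]
Step 5: ref 4 → HIT, frames=[4,2,1]
Step 6: ref 3 → FAULT (evict 4), frames=[3,2,1]
Step 7: ref 1 → HIT, frames=[3,2,1]
Step 8: ref 3 → HIT, frames=[3,2,1]
Step 9: ref 3 → HIT, frames=[3,2,1]
Step 10: ref 1 → HIT, frames=[3,2,1]
Total faults: 4

Answer: 4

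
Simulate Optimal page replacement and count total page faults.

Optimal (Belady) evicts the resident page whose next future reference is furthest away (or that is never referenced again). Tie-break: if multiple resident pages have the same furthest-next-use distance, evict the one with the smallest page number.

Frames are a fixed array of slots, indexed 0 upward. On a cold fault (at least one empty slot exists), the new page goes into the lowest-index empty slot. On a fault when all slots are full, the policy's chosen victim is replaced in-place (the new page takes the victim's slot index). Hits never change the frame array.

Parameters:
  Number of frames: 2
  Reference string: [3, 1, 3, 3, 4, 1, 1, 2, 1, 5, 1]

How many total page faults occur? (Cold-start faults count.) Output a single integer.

Answer: 5

Derivation:
Step 0: ref 3 → FAULT, frames=[3,-]
Step 1: ref 1 → FAULT, frames=[3,1]
Step 2: ref 3 → HIT, frames=[3,1]
Step 3: ref 3 → HIT, frames=[3,1]
Step 4: ref 4 → FAULT (evict 3), frames=[4,1]
Step 5: ref 1 → HIT, frames=[4,1]
Step 6: ref 1 → HIT, frames=[4,1]
Step 7: ref 2 → FAULT (evict 4), frames=[2,1]
Step 8: ref 1 → HIT, frames=[2,1]
Step 9: ref 5 → FAULT (evict 2), frames=[5,1]
Step 10: ref 1 → HIT, frames=[5,1]
Total faults: 5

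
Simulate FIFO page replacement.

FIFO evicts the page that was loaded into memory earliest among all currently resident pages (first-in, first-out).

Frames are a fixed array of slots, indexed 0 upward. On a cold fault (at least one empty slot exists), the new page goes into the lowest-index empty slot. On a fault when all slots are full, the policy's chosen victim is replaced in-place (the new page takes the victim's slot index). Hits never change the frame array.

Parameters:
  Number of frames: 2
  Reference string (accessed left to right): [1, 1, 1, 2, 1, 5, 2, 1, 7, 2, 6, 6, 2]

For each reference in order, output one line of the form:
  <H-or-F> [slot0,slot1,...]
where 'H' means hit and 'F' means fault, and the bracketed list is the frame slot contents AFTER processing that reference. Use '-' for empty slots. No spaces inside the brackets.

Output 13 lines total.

F [1,-]
H [1,-]
H [1,-]
F [1,2]
H [1,2]
F [5,2]
H [5,2]
F [5,1]
F [7,1]
F [7,2]
F [6,2]
H [6,2]
H [6,2]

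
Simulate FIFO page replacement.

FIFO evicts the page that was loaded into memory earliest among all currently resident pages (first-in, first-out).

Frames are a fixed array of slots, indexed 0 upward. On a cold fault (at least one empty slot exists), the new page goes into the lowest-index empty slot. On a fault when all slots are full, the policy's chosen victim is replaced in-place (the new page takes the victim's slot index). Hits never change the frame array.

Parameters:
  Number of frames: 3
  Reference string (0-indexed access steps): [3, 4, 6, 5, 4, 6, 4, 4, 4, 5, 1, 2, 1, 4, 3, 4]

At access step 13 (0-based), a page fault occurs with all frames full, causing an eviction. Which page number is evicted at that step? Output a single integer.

Step 0: ref 3 -> FAULT, frames=[3,-,-]
Step 1: ref 4 -> FAULT, frames=[3,4,-]
Step 2: ref 6 -> FAULT, frames=[3,4,6]
Step 3: ref 5 -> FAULT, evict 3, frames=[5,4,6]
Step 4: ref 4 -> HIT, frames=[5,4,6]
Step 5: ref 6 -> HIT, frames=[5,4,6]
Step 6: ref 4 -> HIT, frames=[5,4,6]
Step 7: ref 4 -> HIT, frames=[5,4,6]
Step 8: ref 4 -> HIT, frames=[5,4,6]
Step 9: ref 5 -> HIT, frames=[5,4,6]
Step 10: ref 1 -> FAULT, evict 4, frames=[5,1,6]
Step 11: ref 2 -> FAULT, evict 6, frames=[5,1,2]
Step 12: ref 1 -> HIT, frames=[5,1,2]
Step 13: ref 4 -> FAULT, evict 5, frames=[4,1,2]
At step 13: evicted page 5

Answer: 5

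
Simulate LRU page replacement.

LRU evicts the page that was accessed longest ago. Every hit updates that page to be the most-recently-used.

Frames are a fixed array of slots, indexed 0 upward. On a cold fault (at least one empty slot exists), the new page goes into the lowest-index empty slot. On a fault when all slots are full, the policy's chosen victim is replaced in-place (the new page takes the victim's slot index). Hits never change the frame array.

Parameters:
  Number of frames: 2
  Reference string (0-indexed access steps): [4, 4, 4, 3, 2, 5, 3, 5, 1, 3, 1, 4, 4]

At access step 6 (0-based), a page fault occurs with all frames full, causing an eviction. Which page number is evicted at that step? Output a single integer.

Step 0: ref 4 -> FAULT, frames=[4,-]
Step 1: ref 4 -> HIT, frames=[4,-]
Step 2: ref 4 -> HIT, frames=[4,-]
Step 3: ref 3 -> FAULT, frames=[4,3]
Step 4: ref 2 -> FAULT, evict 4, frames=[2,3]
Step 5: ref 5 -> FAULT, evict 3, frames=[2,5]
Step 6: ref 3 -> FAULT, evict 2, frames=[3,5]
At step 6: evicted page 2

Answer: 2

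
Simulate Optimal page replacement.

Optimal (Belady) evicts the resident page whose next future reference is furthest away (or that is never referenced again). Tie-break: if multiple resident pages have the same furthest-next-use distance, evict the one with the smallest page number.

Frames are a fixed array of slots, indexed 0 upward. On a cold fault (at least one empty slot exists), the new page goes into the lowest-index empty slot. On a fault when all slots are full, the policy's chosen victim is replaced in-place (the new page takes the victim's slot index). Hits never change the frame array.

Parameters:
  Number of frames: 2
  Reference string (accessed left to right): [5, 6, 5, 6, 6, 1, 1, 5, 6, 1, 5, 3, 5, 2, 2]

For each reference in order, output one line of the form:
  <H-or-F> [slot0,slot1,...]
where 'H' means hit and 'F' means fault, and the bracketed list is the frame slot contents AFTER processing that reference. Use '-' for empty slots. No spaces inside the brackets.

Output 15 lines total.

F [5,-]
F [5,6]
H [5,6]
H [5,6]
H [5,6]
F [5,1]
H [5,1]
H [5,1]
F [6,1]
H [6,1]
F [6,5]
F [3,5]
H [3,5]
F [2,5]
H [2,5]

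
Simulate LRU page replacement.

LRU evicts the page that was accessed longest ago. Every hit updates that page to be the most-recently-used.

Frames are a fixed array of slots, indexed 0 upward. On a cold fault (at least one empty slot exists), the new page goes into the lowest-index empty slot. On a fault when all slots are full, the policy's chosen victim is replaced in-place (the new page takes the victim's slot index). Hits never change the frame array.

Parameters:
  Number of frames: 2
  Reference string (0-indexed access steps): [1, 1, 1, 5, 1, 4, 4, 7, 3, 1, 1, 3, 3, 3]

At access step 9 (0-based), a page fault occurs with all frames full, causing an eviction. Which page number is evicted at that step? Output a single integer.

Step 0: ref 1 -> FAULT, frames=[1,-]
Step 1: ref 1 -> HIT, frames=[1,-]
Step 2: ref 1 -> HIT, frames=[1,-]
Step 3: ref 5 -> FAULT, frames=[1,5]
Step 4: ref 1 -> HIT, frames=[1,5]
Step 5: ref 4 -> FAULT, evict 5, frames=[1,4]
Step 6: ref 4 -> HIT, frames=[1,4]
Step 7: ref 7 -> FAULT, evict 1, frames=[7,4]
Step 8: ref 3 -> FAULT, evict 4, frames=[7,3]
Step 9: ref 1 -> FAULT, evict 7, frames=[1,3]
At step 9: evicted page 7

Answer: 7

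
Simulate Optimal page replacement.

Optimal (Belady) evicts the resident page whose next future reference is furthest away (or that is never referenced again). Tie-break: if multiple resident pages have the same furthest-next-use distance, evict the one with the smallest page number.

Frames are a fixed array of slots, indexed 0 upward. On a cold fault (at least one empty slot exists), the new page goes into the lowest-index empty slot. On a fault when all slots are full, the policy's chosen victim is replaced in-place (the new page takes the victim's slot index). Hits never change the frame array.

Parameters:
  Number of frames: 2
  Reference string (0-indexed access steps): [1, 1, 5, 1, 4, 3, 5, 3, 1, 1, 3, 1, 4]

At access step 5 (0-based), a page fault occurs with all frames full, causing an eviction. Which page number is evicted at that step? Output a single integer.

Answer: 4

Derivation:
Step 0: ref 1 -> FAULT, frames=[1,-]
Step 1: ref 1 -> HIT, frames=[1,-]
Step 2: ref 5 -> FAULT, frames=[1,5]
Step 3: ref 1 -> HIT, frames=[1,5]
Step 4: ref 4 -> FAULT, evict 1, frames=[4,5]
Step 5: ref 3 -> FAULT, evict 4, frames=[3,5]
At step 5: evicted page 4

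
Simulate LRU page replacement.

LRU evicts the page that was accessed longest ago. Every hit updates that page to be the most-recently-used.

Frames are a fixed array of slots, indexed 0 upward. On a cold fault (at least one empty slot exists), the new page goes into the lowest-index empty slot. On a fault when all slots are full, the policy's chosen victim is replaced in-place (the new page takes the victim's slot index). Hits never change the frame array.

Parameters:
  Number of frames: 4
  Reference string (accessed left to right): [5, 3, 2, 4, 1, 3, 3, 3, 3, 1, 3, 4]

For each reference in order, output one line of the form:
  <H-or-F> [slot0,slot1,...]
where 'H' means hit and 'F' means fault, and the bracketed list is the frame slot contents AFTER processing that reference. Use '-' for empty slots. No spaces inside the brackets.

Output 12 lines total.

F [5,-,-,-]
F [5,3,-,-]
F [5,3,2,-]
F [5,3,2,4]
F [1,3,2,4]
H [1,3,2,4]
H [1,3,2,4]
H [1,3,2,4]
H [1,3,2,4]
H [1,3,2,4]
H [1,3,2,4]
H [1,3,2,4]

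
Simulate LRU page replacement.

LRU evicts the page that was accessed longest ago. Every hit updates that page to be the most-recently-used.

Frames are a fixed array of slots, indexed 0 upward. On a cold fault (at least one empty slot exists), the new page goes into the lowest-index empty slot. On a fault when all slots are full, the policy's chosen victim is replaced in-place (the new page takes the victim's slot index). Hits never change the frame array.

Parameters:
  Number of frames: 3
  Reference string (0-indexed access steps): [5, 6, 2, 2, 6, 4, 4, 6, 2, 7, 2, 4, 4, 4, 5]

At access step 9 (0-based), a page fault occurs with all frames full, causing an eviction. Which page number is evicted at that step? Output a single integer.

Step 0: ref 5 -> FAULT, frames=[5,-,-]
Step 1: ref 6 -> FAULT, frames=[5,6,-]
Step 2: ref 2 -> FAULT, frames=[5,6,2]
Step 3: ref 2 -> HIT, frames=[5,6,2]
Step 4: ref 6 -> HIT, frames=[5,6,2]
Step 5: ref 4 -> FAULT, evict 5, frames=[4,6,2]
Step 6: ref 4 -> HIT, frames=[4,6,2]
Step 7: ref 6 -> HIT, frames=[4,6,2]
Step 8: ref 2 -> HIT, frames=[4,6,2]
Step 9: ref 7 -> FAULT, evict 4, frames=[7,6,2]
At step 9: evicted page 4

Answer: 4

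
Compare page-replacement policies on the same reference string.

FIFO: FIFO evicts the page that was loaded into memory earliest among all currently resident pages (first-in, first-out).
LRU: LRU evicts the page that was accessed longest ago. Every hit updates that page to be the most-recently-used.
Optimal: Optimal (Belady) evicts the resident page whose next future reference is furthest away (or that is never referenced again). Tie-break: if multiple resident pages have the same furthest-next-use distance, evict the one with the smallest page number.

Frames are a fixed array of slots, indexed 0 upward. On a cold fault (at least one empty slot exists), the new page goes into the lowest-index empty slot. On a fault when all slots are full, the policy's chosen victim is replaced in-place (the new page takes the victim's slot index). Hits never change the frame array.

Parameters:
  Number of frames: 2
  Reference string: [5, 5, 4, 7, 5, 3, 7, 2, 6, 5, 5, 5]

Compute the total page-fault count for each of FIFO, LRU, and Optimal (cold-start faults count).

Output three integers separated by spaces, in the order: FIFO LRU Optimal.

Answer: 9 9 7

Derivation:
--- FIFO ---
  step 0: ref 5 -> FAULT, frames=[5,-] (faults so far: 1)
  step 1: ref 5 -> HIT, frames=[5,-] (faults so far: 1)
  step 2: ref 4 -> FAULT, frames=[5,4] (faults so far: 2)
  step 3: ref 7 -> FAULT, evict 5, frames=[7,4] (faults so far: 3)
  step 4: ref 5 -> FAULT, evict 4, frames=[7,5] (faults so far: 4)
  step 5: ref 3 -> FAULT, evict 7, frames=[3,5] (faults so far: 5)
  step 6: ref 7 -> FAULT, evict 5, frames=[3,7] (faults so far: 6)
  step 7: ref 2 -> FAULT, evict 3, frames=[2,7] (faults so far: 7)
  step 8: ref 6 -> FAULT, evict 7, frames=[2,6] (faults so far: 8)
  step 9: ref 5 -> FAULT, evict 2, frames=[5,6] (faults so far: 9)
  step 10: ref 5 -> HIT, frames=[5,6] (faults so far: 9)
  step 11: ref 5 -> HIT, frames=[5,6] (faults so far: 9)
  FIFO total faults: 9
--- LRU ---
  step 0: ref 5 -> FAULT, frames=[5,-] (faults so far: 1)
  step 1: ref 5 -> HIT, frames=[5,-] (faults so far: 1)
  step 2: ref 4 -> FAULT, frames=[5,4] (faults so far: 2)
  step 3: ref 7 -> FAULT, evict 5, frames=[7,4] (faults so far: 3)
  step 4: ref 5 -> FAULT, evict 4, frames=[7,5] (faults so far: 4)
  step 5: ref 3 -> FAULT, evict 7, frames=[3,5] (faults so far: 5)
  step 6: ref 7 -> FAULT, evict 5, frames=[3,7] (faults so far: 6)
  step 7: ref 2 -> FAULT, evict 3, frames=[2,7] (faults so far: 7)
  step 8: ref 6 -> FAULT, evict 7, frames=[2,6] (faults so far: 8)
  step 9: ref 5 -> FAULT, evict 2, frames=[5,6] (faults so far: 9)
  step 10: ref 5 -> HIT, frames=[5,6] (faults so far: 9)
  step 11: ref 5 -> HIT, frames=[5,6] (faults so far: 9)
  LRU total faults: 9
--- Optimal ---
  step 0: ref 5 -> FAULT, frames=[5,-] (faults so far: 1)
  step 1: ref 5 -> HIT, frames=[5,-] (faults so far: 1)
  step 2: ref 4 -> FAULT, frames=[5,4] (faults so far: 2)
  step 3: ref 7 -> FAULT, evict 4, frames=[5,7] (faults so far: 3)
  step 4: ref 5 -> HIT, frames=[5,7] (faults so far: 3)
  step 5: ref 3 -> FAULT, evict 5, frames=[3,7] (faults so far: 4)
  step 6: ref 7 -> HIT, frames=[3,7] (faults so far: 4)
  step 7: ref 2 -> FAULT, evict 3, frames=[2,7] (faults so far: 5)
  step 8: ref 6 -> FAULT, evict 2, frames=[6,7] (faults so far: 6)
  step 9: ref 5 -> FAULT, evict 6, frames=[5,7] (faults so far: 7)
  step 10: ref 5 -> HIT, frames=[5,7] (faults so far: 7)
  step 11: ref 5 -> HIT, frames=[5,7] (faults so far: 7)
  Optimal total faults: 7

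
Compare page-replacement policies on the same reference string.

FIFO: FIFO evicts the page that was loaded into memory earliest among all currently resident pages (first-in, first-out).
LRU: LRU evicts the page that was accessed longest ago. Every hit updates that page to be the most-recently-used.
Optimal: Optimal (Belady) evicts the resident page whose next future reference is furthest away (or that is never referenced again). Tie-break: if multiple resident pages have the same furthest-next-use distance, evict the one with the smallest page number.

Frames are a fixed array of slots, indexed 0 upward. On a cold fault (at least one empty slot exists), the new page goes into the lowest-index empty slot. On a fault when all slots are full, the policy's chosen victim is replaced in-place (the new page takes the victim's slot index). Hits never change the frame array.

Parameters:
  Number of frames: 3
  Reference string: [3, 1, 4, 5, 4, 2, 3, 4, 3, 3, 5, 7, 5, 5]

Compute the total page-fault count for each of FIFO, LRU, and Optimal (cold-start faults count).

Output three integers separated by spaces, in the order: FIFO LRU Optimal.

Answer: 9 8 7

Derivation:
--- FIFO ---
  step 0: ref 3 -> FAULT, frames=[3,-,-] (faults so far: 1)
  step 1: ref 1 -> FAULT, frames=[3,1,-] (faults so far: 2)
  step 2: ref 4 -> FAULT, frames=[3,1,4] (faults so far: 3)
  step 3: ref 5 -> FAULT, evict 3, frames=[5,1,4] (faults so far: 4)
  step 4: ref 4 -> HIT, frames=[5,1,4] (faults so far: 4)
  step 5: ref 2 -> FAULT, evict 1, frames=[5,2,4] (faults so far: 5)
  step 6: ref 3 -> FAULT, evict 4, frames=[5,2,3] (faults so far: 6)
  step 7: ref 4 -> FAULT, evict 5, frames=[4,2,3] (faults so far: 7)
  step 8: ref 3 -> HIT, frames=[4,2,3] (faults so far: 7)
  step 9: ref 3 -> HIT, frames=[4,2,3] (faults so far: 7)
  step 10: ref 5 -> FAULT, evict 2, frames=[4,5,3] (faults so far: 8)
  step 11: ref 7 -> FAULT, evict 3, frames=[4,5,7] (faults so far: 9)
  step 12: ref 5 -> HIT, frames=[4,5,7] (faults so far: 9)
  step 13: ref 5 -> HIT, frames=[4,5,7] (faults so far: 9)
  FIFO total faults: 9
--- LRU ---
  step 0: ref 3 -> FAULT, frames=[3,-,-] (faults so far: 1)
  step 1: ref 1 -> FAULT, frames=[3,1,-] (faults so far: 2)
  step 2: ref 4 -> FAULT, frames=[3,1,4] (faults so far: 3)
  step 3: ref 5 -> FAULT, evict 3, frames=[5,1,4] (faults so far: 4)
  step 4: ref 4 -> HIT, frames=[5,1,4] (faults so far: 4)
  step 5: ref 2 -> FAULT, evict 1, frames=[5,2,4] (faults so far: 5)
  step 6: ref 3 -> FAULT, evict 5, frames=[3,2,4] (faults so far: 6)
  step 7: ref 4 -> HIT, frames=[3,2,4] (faults so far: 6)
  step 8: ref 3 -> HIT, frames=[3,2,4] (faults so far: 6)
  step 9: ref 3 -> HIT, frames=[3,2,4] (faults so far: 6)
  step 10: ref 5 -> FAULT, evict 2, frames=[3,5,4] (faults so far: 7)
  step 11: ref 7 -> FAULT, evict 4, frames=[3,5,7] (faults so far: 8)
  step 12: ref 5 -> HIT, frames=[3,5,7] (faults so far: 8)
  step 13: ref 5 -> HIT, frames=[3,5,7] (faults so far: 8)
  LRU total faults: 8
--- Optimal ---
  step 0: ref 3 -> FAULT, frames=[3,-,-] (faults so far: 1)
  step 1: ref 1 -> FAULT, frames=[3,1,-] (faults so far: 2)
  step 2: ref 4 -> FAULT, frames=[3,1,4] (faults so far: 3)
  step 3: ref 5 -> FAULT, evict 1, frames=[3,5,4] (faults so far: 4)
  step 4: ref 4 -> HIT, frames=[3,5,4] (faults so far: 4)
  step 5: ref 2 -> FAULT, evict 5, frames=[3,2,4] (faults so far: 5)
  step 6: ref 3 -> HIT, frames=[3,2,4] (faults so far: 5)
  step 7: ref 4 -> HIT, frames=[3,2,4] (faults so far: 5)
  step 8: ref 3 -> HIT, frames=[3,2,4] (faults so far: 5)
  step 9: ref 3 -> HIT, frames=[3,2,4] (faults so far: 5)
  step 10: ref 5 -> FAULT, evict 2, frames=[3,5,4] (faults so far: 6)
  step 11: ref 7 -> FAULT, evict 3, frames=[7,5,4] (faults so far: 7)
  step 12: ref 5 -> HIT, frames=[7,5,4] (faults so far: 7)
  step 13: ref 5 -> HIT, frames=[7,5,4] (faults so far: 7)
  Optimal total faults: 7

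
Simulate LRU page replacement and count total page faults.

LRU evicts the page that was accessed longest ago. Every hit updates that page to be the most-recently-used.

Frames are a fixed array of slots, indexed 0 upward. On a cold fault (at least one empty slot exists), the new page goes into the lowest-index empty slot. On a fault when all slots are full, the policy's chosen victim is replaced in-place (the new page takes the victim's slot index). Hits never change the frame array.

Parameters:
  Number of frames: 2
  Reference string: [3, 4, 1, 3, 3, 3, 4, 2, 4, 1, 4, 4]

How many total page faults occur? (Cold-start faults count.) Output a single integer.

Answer: 7

Derivation:
Step 0: ref 3 → FAULT, frames=[3,-]
Step 1: ref 4 → FAULT, frames=[3,4]
Step 2: ref 1 → FAULT (evict 3), frames=[1,4]
Step 3: ref 3 → FAULT (evict 4), frames=[1,3]
Step 4: ref 3 → HIT, frames=[1,3]
Step 5: ref 3 → HIT, frames=[1,3]
Step 6: ref 4 → FAULT (evict 1), frames=[4,3]
Step 7: ref 2 → FAULT (evict 3), frames=[4,2]
Step 8: ref 4 → HIT, frames=[4,2]
Step 9: ref 1 → FAULT (evict 2), frames=[4,1]
Step 10: ref 4 → HIT, frames=[4,1]
Step 11: ref 4 → HIT, frames=[4,1]
Total faults: 7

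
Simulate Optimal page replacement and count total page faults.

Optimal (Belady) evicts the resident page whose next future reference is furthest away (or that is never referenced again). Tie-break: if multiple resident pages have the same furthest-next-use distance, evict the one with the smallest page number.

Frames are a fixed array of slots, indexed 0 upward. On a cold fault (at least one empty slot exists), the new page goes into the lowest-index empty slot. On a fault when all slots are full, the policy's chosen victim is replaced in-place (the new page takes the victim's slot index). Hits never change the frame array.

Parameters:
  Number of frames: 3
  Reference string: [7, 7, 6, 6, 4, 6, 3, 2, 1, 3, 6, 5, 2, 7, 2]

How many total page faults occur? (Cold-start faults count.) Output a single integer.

Step 0: ref 7 → FAULT, frames=[7,-,-]
Step 1: ref 7 → HIT, frames=[7,-,-]
Step 2: ref 6 → FAULT, frames=[7,6,-]
Step 3: ref 6 → HIT, frames=[7,6,-]
Step 4: ref 4 → FAULT, frames=[7,6,4]
Step 5: ref 6 → HIT, frames=[7,6,4]
Step 6: ref 3 → FAULT (evict 4), frames=[7,6,3]
Step 7: ref 2 → FAULT (evict 7), frames=[2,6,3]
Step 8: ref 1 → FAULT (evict 2), frames=[1,6,3]
Step 9: ref 3 → HIT, frames=[1,6,3]
Step 10: ref 6 → HIT, frames=[1,6,3]
Step 11: ref 5 → FAULT (evict 1), frames=[5,6,3]
Step 12: ref 2 → FAULT (evict 3), frames=[5,6,2]
Step 13: ref 7 → FAULT (evict 5), frames=[7,6,2]
Step 14: ref 2 → HIT, frames=[7,6,2]
Total faults: 9

Answer: 9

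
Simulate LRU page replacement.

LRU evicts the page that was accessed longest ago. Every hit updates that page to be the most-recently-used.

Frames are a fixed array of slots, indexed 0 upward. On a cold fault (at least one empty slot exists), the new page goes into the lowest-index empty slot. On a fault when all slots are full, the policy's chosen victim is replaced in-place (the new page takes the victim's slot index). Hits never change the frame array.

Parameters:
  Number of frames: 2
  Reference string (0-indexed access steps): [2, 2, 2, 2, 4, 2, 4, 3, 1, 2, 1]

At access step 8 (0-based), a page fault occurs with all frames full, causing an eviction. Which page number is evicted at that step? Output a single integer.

Step 0: ref 2 -> FAULT, frames=[2,-]
Step 1: ref 2 -> HIT, frames=[2,-]
Step 2: ref 2 -> HIT, frames=[2,-]
Step 3: ref 2 -> HIT, frames=[2,-]
Step 4: ref 4 -> FAULT, frames=[2,4]
Step 5: ref 2 -> HIT, frames=[2,4]
Step 6: ref 4 -> HIT, frames=[2,4]
Step 7: ref 3 -> FAULT, evict 2, frames=[3,4]
Step 8: ref 1 -> FAULT, evict 4, frames=[3,1]
At step 8: evicted page 4

Answer: 4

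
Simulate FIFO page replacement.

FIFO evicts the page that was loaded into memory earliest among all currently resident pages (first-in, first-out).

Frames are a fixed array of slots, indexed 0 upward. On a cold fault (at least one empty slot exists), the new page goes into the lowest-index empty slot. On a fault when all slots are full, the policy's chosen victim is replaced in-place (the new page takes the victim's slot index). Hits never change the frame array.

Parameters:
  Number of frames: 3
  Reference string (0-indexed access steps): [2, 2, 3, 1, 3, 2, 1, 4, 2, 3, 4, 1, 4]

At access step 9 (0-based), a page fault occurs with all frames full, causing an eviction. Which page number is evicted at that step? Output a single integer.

Step 0: ref 2 -> FAULT, frames=[2,-,-]
Step 1: ref 2 -> HIT, frames=[2,-,-]
Step 2: ref 3 -> FAULT, frames=[2,3,-]
Step 3: ref 1 -> FAULT, frames=[2,3,1]
Step 4: ref 3 -> HIT, frames=[2,3,1]
Step 5: ref 2 -> HIT, frames=[2,3,1]
Step 6: ref 1 -> HIT, frames=[2,3,1]
Step 7: ref 4 -> FAULT, evict 2, frames=[4,3,1]
Step 8: ref 2 -> FAULT, evict 3, frames=[4,2,1]
Step 9: ref 3 -> FAULT, evict 1, frames=[4,2,3]
At step 9: evicted page 1

Answer: 1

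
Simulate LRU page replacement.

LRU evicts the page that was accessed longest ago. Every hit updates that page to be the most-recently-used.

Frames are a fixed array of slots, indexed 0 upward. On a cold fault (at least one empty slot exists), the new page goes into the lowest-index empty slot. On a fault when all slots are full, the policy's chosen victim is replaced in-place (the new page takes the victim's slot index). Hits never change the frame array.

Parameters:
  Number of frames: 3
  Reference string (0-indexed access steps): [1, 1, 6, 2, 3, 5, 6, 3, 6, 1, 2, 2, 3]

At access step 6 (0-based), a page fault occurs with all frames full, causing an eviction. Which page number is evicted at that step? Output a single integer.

Step 0: ref 1 -> FAULT, frames=[1,-,-]
Step 1: ref 1 -> HIT, frames=[1,-,-]
Step 2: ref 6 -> FAULT, frames=[1,6,-]
Step 3: ref 2 -> FAULT, frames=[1,6,2]
Step 4: ref 3 -> FAULT, evict 1, frames=[3,6,2]
Step 5: ref 5 -> FAULT, evict 6, frames=[3,5,2]
Step 6: ref 6 -> FAULT, evict 2, frames=[3,5,6]
At step 6: evicted page 2

Answer: 2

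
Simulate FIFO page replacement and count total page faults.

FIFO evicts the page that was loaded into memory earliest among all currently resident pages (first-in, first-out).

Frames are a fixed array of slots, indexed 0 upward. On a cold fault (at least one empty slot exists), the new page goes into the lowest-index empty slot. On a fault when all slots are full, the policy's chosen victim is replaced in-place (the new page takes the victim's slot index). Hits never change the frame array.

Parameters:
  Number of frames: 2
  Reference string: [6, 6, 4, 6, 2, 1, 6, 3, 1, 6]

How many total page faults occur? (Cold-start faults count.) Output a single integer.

Step 0: ref 6 → FAULT, frames=[6,-]
Step 1: ref 6 → HIT, frames=[6,-]
Step 2: ref 4 → FAULT, frames=[6,4]
Step 3: ref 6 → HIT, frames=[6,4]
Step 4: ref 2 → FAULT (evict 6), frames=[2,4]
Step 5: ref 1 → FAULT (evict 4), frames=[2,1]
Step 6: ref 6 → FAULT (evict 2), frames=[6,1]
Step 7: ref 3 → FAULT (evict 1), frames=[6,3]
Step 8: ref 1 → FAULT (evict 6), frames=[1,3]
Step 9: ref 6 → FAULT (evict 3), frames=[1,6]
Total faults: 8

Answer: 8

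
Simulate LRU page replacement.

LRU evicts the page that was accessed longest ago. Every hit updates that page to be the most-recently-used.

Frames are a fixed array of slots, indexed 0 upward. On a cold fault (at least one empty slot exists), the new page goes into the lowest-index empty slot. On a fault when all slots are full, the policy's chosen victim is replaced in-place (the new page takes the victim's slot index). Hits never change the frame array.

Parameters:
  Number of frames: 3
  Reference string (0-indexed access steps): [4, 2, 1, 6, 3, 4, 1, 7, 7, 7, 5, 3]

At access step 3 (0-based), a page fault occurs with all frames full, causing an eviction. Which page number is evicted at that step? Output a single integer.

Answer: 4

Derivation:
Step 0: ref 4 -> FAULT, frames=[4,-,-]
Step 1: ref 2 -> FAULT, frames=[4,2,-]
Step 2: ref 1 -> FAULT, frames=[4,2,1]
Step 3: ref 6 -> FAULT, evict 4, frames=[6,2,1]
At step 3: evicted page 4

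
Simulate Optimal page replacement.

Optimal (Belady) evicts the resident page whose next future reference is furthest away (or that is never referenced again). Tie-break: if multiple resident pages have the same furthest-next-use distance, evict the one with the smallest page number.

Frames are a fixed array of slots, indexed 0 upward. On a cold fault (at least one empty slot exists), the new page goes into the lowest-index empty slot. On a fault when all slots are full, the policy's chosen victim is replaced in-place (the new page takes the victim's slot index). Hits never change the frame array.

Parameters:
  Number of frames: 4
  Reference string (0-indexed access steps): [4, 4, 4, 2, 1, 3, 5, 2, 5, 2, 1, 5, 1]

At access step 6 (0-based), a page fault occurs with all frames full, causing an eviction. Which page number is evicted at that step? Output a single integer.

Answer: 3

Derivation:
Step 0: ref 4 -> FAULT, frames=[4,-,-,-]
Step 1: ref 4 -> HIT, frames=[4,-,-,-]
Step 2: ref 4 -> HIT, frames=[4,-,-,-]
Step 3: ref 2 -> FAULT, frames=[4,2,-,-]
Step 4: ref 1 -> FAULT, frames=[4,2,1,-]
Step 5: ref 3 -> FAULT, frames=[4,2,1,3]
Step 6: ref 5 -> FAULT, evict 3, frames=[4,2,1,5]
At step 6: evicted page 3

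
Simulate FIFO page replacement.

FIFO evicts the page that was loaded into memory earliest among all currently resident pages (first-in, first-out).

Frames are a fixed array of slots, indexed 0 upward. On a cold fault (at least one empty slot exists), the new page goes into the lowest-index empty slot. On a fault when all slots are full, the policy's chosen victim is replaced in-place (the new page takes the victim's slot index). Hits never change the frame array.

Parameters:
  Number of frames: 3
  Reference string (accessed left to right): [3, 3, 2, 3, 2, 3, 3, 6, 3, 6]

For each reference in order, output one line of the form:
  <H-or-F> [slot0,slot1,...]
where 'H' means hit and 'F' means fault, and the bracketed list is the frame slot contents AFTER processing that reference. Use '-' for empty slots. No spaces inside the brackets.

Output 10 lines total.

F [3,-,-]
H [3,-,-]
F [3,2,-]
H [3,2,-]
H [3,2,-]
H [3,2,-]
H [3,2,-]
F [3,2,6]
H [3,2,6]
H [3,2,6]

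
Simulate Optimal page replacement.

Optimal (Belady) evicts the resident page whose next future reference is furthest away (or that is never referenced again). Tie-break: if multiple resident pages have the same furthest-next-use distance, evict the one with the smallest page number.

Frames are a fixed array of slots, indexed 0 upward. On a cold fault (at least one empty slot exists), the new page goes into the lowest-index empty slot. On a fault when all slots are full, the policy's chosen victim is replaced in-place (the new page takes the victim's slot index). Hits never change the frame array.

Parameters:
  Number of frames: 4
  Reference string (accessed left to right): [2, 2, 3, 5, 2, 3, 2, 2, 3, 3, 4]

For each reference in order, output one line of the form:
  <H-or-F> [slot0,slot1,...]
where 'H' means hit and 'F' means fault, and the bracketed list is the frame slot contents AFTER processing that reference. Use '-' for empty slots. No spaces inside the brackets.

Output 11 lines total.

F [2,-,-,-]
H [2,-,-,-]
F [2,3,-,-]
F [2,3,5,-]
H [2,3,5,-]
H [2,3,5,-]
H [2,3,5,-]
H [2,3,5,-]
H [2,3,5,-]
H [2,3,5,-]
F [2,3,5,4]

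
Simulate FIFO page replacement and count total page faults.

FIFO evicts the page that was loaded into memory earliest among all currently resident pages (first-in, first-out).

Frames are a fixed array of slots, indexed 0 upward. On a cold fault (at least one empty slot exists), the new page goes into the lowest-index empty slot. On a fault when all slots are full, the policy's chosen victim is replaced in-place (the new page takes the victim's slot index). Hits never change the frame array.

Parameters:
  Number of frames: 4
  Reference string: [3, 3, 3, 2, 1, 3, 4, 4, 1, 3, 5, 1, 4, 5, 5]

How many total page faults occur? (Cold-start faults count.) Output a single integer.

Step 0: ref 3 → FAULT, frames=[3,-,-,-]
Step 1: ref 3 → HIT, frames=[3,-,-,-]
Step 2: ref 3 → HIT, frames=[3,-,-,-]
Step 3: ref 2 → FAULT, frames=[3,2,-,-]
Step 4: ref 1 → FAULT, frames=[3,2,1,-]
Step 5: ref 3 → HIT, frames=[3,2,1,-]
Step 6: ref 4 → FAULT, frames=[3,2,1,4]
Step 7: ref 4 → HIT, frames=[3,2,1,4]
Step 8: ref 1 → HIT, frames=[3,2,1,4]
Step 9: ref 3 → HIT, frames=[3,2,1,4]
Step 10: ref 5 → FAULT (evict 3), frames=[5,2,1,4]
Step 11: ref 1 → HIT, frames=[5,2,1,4]
Step 12: ref 4 → HIT, frames=[5,2,1,4]
Step 13: ref 5 → HIT, frames=[5,2,1,4]
Step 14: ref 5 → HIT, frames=[5,2,1,4]
Total faults: 5

Answer: 5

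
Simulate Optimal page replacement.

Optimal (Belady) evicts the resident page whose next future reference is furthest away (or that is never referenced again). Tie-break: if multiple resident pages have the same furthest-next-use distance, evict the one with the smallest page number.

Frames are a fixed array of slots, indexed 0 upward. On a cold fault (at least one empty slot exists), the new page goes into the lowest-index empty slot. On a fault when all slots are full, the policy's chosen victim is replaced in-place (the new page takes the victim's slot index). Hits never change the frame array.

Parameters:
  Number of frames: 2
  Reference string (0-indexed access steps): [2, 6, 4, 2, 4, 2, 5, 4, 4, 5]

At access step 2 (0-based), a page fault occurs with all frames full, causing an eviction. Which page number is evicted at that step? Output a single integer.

Step 0: ref 2 -> FAULT, frames=[2,-]
Step 1: ref 6 -> FAULT, frames=[2,6]
Step 2: ref 4 -> FAULT, evict 6, frames=[2,4]
At step 2: evicted page 6

Answer: 6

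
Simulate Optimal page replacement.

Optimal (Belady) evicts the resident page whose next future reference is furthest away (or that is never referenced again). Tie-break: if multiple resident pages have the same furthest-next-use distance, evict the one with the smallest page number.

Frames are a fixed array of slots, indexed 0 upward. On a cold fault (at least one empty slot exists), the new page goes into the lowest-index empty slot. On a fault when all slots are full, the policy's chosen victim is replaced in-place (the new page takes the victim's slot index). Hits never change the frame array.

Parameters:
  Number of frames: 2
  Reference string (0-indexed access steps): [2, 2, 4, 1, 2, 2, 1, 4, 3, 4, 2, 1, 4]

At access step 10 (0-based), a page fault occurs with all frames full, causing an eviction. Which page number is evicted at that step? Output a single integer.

Step 0: ref 2 -> FAULT, frames=[2,-]
Step 1: ref 2 -> HIT, frames=[2,-]
Step 2: ref 4 -> FAULT, frames=[2,4]
Step 3: ref 1 -> FAULT, evict 4, frames=[2,1]
Step 4: ref 2 -> HIT, frames=[2,1]
Step 5: ref 2 -> HIT, frames=[2,1]
Step 6: ref 1 -> HIT, frames=[2,1]
Step 7: ref 4 -> FAULT, evict 1, frames=[2,4]
Step 8: ref 3 -> FAULT, evict 2, frames=[3,4]
Step 9: ref 4 -> HIT, frames=[3,4]
Step 10: ref 2 -> FAULT, evict 3, frames=[2,4]
At step 10: evicted page 3

Answer: 3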